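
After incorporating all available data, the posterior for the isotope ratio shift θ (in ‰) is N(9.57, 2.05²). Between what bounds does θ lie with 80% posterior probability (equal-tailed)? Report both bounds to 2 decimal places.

The posterior is symmetric, so the 80% equal-tailed interval is θ = 9.57 ± z·2.05 with z = 1.282.
Half-width: 1.282 × 2.05 = 2.63.
9.57 − 2.63 = 6.94; 9.57 + 2.63 = 12.20.

[6.94, 12.20]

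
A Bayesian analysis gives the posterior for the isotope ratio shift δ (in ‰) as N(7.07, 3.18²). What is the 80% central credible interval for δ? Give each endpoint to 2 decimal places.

The posterior is symmetric, so the 80% equal-tailed interval is δ = 7.07 ± z·3.18 with z = 1.282.
Half-width: 1.282 × 3.18 = 4.08.
7.07 − 4.08 = 2.99; 7.07 + 4.08 = 11.15.

[2.99, 11.15]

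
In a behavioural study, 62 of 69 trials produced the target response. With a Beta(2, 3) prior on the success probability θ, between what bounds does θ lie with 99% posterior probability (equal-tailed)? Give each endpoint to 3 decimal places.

Posterior: Beta(2+62, 3+7) = Beta(64, 10).
Equal-tailed 99% interval: the 0.005 and 0.995 quantiles of Beta(64, 10).
Posterior mean ≈ 0.865, SD ≈ 0.039; a Normal approximation gives roughly [0.763, 0.967].
Exact: F⁻¹(0.005) = 0.746; F⁻¹(0.995) = 0.947.

[0.746, 0.947]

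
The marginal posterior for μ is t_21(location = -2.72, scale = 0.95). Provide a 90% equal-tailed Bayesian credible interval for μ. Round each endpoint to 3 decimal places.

[-4.355, -1.085]

The t_21 distribution is symmetric; the 90% interval is -2.72 ± t·0.95 with t_{0.95,21} = 1.721.
Half-width: 1.721 × 0.95 = 1.635.
-2.72 − 1.635 = -4.355; -2.72 + 1.635 = -1.085.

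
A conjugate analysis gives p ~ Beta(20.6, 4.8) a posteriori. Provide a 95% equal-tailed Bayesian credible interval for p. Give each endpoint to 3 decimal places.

Posterior: Beta(20.6, 4.8).
Equal-tailed 95% interval: the 0.025 and 0.975 quantiles of Beta(20.6, 4.8).
Posterior mean ≈ 0.811, SD ≈ 0.076; a Normal approximation gives roughly [0.662, 0.960].
Exact: F⁻¹(0.025) = 0.641; F⁻¹(0.975) = 0.935.

[0.641, 0.935]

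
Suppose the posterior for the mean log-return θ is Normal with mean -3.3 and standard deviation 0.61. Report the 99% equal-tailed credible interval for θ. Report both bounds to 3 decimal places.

The posterior is symmetric, so the 99% equal-tailed interval is θ = -3.3 ± z·0.61 with z = 2.576.
Half-width: 2.576 × 0.61 = 1.571.
-3.3 − 1.571 = -4.871; -3.3 + 1.571 = -1.729.

[-4.871, -1.729]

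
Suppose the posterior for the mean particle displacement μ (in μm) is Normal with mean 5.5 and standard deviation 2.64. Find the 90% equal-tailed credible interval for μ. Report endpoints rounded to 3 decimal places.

The posterior is symmetric, so the 90% equal-tailed interval is μ = 5.5 ± z·2.64 with z = 1.645.
Half-width: 1.645 × 2.64 = 4.342.
5.5 − 4.342 = 1.158; 5.5 + 4.342 = 9.842.

[1.158, 9.842]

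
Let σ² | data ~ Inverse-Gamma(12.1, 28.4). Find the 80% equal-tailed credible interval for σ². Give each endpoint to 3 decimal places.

[1.699, 3.590]

Inverse-Gamma(12.1, 28.4) quantiles: F⁻¹(0.1) and F⁻¹(0.9).
Equivalently, 1/σ² ~ Gamma(12.1, rate = 28.4); invert its 0.9 and 0.1 quantiles.
Posterior mean ≈ 2.559, SD ≈ 0.805; a Normal approximation gives roughly [1.527, 3.590].
Exact: lower = 1.699; upper = 3.590.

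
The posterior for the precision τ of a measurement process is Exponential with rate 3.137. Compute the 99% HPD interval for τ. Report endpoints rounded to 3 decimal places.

The exponential density is strictly decreasing on [0, ∞), so the HPD interval is anchored at 0: [0, q] with P(τ ≤ q) = 0.99.
q = −ln(1 − 0.99) / 3.137 = 4.6052 / 3.137 = 1.468.

[0.000, 1.468]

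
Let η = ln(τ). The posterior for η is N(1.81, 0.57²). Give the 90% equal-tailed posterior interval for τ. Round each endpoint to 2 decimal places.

On the log scale the 90% interval is 1.81 ± 1.645 × 0.57 = [0.8724, 2.7476].
Exponentiate: [e^0.8724, e^2.7476] = [2.39, 15.60].

[2.39, 15.60]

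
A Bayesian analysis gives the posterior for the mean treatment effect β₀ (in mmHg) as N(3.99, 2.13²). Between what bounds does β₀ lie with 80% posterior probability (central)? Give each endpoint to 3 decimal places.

[1.260, 6.720]

The posterior is symmetric, so the 80% equal-tailed interval is β₀ = 3.99 ± z·2.13 with z = 1.282.
Half-width: 1.282 × 2.13 = 2.730.
3.99 − 2.730 = 1.260; 3.99 + 2.730 = 6.720.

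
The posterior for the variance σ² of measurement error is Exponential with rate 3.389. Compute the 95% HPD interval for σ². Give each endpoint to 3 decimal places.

The exponential density is strictly decreasing on [0, ∞), so the HPD interval is anchored at 0: [0, q] with P(σ² ≤ q) = 0.95.
q = −ln(1 − 0.95) / 3.389 = 2.9957 / 3.389 = 0.884.

[0.000, 0.884]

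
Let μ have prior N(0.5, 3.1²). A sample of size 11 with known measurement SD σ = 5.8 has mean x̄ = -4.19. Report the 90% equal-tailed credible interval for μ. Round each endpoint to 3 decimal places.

Posterior precision = 1/3.1² + 11/5.8² = 0.1041 + 0.3270 = 0.4310, so posterior SD = 1.5231.
Posterior mean = (0.5/3.1² + 11·-4.19/5.8²) / 0.4310 = -3.0578.
Interval: -3.0578 ± 1.645 × 1.5231 → [-5.563, -0.552].

[-5.563, -0.552]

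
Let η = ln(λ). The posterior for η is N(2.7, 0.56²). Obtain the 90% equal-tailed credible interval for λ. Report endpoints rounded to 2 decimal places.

[5.92, 37.38]

On the log scale the 90% interval is 2.7 ± 1.645 × 0.56 = [1.7789, 3.6211].
Exponentiate: [e^1.7789, e^3.6211] = [5.92, 37.38].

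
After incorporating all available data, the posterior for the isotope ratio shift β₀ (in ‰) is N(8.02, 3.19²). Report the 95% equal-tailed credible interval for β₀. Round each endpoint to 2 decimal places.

The posterior is symmetric, so the 95% equal-tailed interval is β₀ = 8.02 ± z·3.19 with z = 1.960.
Half-width: 1.960 × 3.19 = 6.25.
8.02 − 6.25 = 1.77; 8.02 + 6.25 = 14.27.

[1.77, 14.27]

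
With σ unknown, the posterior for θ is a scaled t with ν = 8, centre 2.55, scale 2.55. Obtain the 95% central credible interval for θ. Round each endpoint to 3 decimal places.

The t_8 distribution is symmetric; the 95% interval is 2.55 ± t·2.55 with t_{0.975,8} = 2.306.
Half-width: 2.306 × 2.55 = 5.880.
2.55 − 5.880 = -3.330; 2.55 + 5.880 = 8.430.

[-3.330, 8.430]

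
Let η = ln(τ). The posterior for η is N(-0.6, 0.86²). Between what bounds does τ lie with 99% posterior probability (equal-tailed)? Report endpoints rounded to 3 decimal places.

On the log scale the 99% interval is -0.6 ± 2.576 × 0.86 = [-2.8152, 1.6152].
Exponentiate: [e^-2.8152, e^1.6152] = [0.060, 5.029].

[0.060, 5.029]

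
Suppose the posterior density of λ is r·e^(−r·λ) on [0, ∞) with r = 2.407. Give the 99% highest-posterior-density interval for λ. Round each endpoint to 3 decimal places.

[0.000, 1.913]

The exponential density is strictly decreasing on [0, ∞), so the HPD interval is anchored at 0: [0, q] with P(λ ≤ q) = 0.99.
q = −ln(1 − 0.99) / 2.407 = 4.6052 / 2.407 = 1.913.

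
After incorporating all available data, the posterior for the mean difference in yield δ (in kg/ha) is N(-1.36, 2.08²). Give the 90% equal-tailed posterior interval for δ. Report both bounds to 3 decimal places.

The posterior is symmetric, so the 90% equal-tailed interval is δ = -1.36 ± z·2.08 with z = 1.645.
Half-width: 1.645 × 2.08 = 3.421.
-1.36 − 3.421 = -4.781; -1.36 + 3.421 = 2.061.

[-4.781, 2.061]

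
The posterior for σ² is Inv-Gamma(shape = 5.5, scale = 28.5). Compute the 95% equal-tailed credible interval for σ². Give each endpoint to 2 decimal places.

Inverse-Gamma(5.5, 28.5) quantiles: F⁻¹(0.025) and F⁻¹(0.975).
Equivalently, 1/σ² ~ Gamma(5.5, rate = 28.5); invert its 0.975 and 0.025 quantiles.
Posterior mean ≈ 6.33, SD ≈ 3.39; a Normal approximation gives roughly [-0.30, 12.97].
Exact: lower = 2.60; upper = 14.94.

[2.60, 14.94]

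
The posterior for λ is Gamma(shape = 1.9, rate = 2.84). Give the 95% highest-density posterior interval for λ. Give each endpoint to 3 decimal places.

The posterior is unimodal and skewed, so the HPD interval has equal density at both endpoints and is the shortest 95% interval.
Solving f(0.010) = f(1.618) with F(1.618) − F(0.010) = 0.95 gives [0.010, 1.618].
For comparison, the equal-tailed interval is [0.075, 1.900]; the HPD is narrower and shifted toward the mode.

[0.010, 1.618]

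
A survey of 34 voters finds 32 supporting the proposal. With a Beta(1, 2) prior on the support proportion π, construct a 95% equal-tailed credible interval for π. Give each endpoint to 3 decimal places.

[0.775, 0.969]

Posterior: Beta(1+32, 2+2) = Beta(33, 4).
Equal-tailed 95% interval: the 0.025 and 0.975 quantiles of Beta(33, 4).
Posterior mean ≈ 0.892, SD ≈ 0.050; a Normal approximation gives roughly [0.793, 0.991].
Exact: F⁻¹(0.025) = 0.775; F⁻¹(0.975) = 0.969.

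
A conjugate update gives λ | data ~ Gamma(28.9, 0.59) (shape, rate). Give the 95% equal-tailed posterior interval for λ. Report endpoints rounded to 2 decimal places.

[32.78, 68.39]

Posterior: Gamma(shape 28.9, rate 0.59).
Equal-tailed 95% interval: Gamma(28.9, 0.59) quantiles at 0.025 and 0.975.
Posterior mean ≈ 48.98, SD ≈ 9.11; a Normal approximation gives roughly [31.12, 66.84].
Exact: lower = 32.78; upper = 68.39.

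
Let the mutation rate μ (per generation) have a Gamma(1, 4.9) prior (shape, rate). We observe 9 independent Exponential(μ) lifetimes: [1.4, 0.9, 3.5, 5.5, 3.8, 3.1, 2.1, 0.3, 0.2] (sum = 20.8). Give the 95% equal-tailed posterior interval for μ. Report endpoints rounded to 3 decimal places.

[0.187, 0.665]

Posterior: Gamma(1+9, 4.9+20.8) = Gamma(10, 25.7) (shape, rate).
Equal-tailed 95% interval: Gamma(10, 25.7) quantiles at 0.025 and 0.975.
Posterior mean ≈ 0.389, SD ≈ 0.123; a Normal approximation gives roughly [0.148, 0.630].
Exact: lower = 0.187; upper = 0.665.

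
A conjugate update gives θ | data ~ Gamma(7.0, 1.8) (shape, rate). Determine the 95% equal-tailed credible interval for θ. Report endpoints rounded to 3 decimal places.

Posterior: Gamma(shape 7.0, rate 1.8).
Equal-tailed 95% interval: Gamma(7.0, 1.8) quantiles at 0.025 and 0.975.
Posterior mean ≈ 3.889, SD ≈ 1.470; a Normal approximation gives roughly [1.008, 6.770].
Exact: lower = 1.564; upper = 7.255.

[1.564, 7.255]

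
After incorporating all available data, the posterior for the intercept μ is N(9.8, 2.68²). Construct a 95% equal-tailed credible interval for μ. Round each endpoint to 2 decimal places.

The posterior is symmetric, so the 95% equal-tailed interval is μ = 9.8 ± z·2.68 with z = 1.960.
Half-width: 1.960 × 2.68 = 5.25.
9.8 − 5.25 = 4.55; 9.8 + 5.25 = 15.05.

[4.55, 15.05]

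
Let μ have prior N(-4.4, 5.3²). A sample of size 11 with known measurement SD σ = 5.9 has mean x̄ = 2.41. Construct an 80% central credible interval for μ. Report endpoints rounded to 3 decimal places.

Posterior precision = 1/5.3² + 11/5.9² = 0.0356 + 0.3160 = 0.3516, so posterior SD = 1.6865.
Posterior mean = (-4.4/5.3² + 11·2.41/5.9²) / 0.3516 = 1.7205.
Interval: 1.7205 ± 1.282 × 1.6865 → [-0.441, 3.882].

[-0.441, 3.882]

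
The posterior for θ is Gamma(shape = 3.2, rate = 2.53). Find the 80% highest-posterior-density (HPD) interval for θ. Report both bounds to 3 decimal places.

[0.303, 1.897]

The posterior is unimodal and skewed, so the HPD interval has equal density at both endpoints and is the shortest 80% interval.
Solving f(0.303) = f(1.897) with F(1.897) − F(0.303) = 0.80 gives [0.303, 1.897].
For comparison, the equal-tailed interval is [0.485, 2.213]; the HPD is narrower and shifted toward the mode.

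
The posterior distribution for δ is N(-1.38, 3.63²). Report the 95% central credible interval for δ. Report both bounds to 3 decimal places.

The posterior is symmetric, so the 95% equal-tailed interval is δ = -1.38 ± z·3.63 with z = 1.960.
Half-width: 1.960 × 3.63 = 7.115.
-1.38 − 7.115 = -8.495; -1.38 + 7.115 = 5.735.

[-8.495, 5.735]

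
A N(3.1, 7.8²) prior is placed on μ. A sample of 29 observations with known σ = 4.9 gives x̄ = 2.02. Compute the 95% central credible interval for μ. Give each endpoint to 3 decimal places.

[0.263, 3.806]

Posterior precision = 1/7.8² + 29/4.9² = 0.0164 + 1.2078 = 1.2243, so posterior SD = 0.9038.
Posterior mean = (3.1/7.8² + 29·2.02/4.9²) / 1.2243 = 2.0345.
Interval: 2.0345 ± 1.960 × 0.9038 → [0.263, 3.806].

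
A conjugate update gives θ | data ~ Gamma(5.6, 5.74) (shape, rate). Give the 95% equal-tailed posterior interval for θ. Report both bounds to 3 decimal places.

Posterior: Gamma(shape 5.6, rate 5.74).
Equal-tailed 95% interval: Gamma(5.6, 5.74) quantiles at 0.025 and 0.975.
Posterior mean ≈ 0.976, SD ≈ 0.412; a Normal approximation gives roughly [0.168, 1.784].
Exact: lower = 0.342; upper = 1.934.

[0.342, 1.934]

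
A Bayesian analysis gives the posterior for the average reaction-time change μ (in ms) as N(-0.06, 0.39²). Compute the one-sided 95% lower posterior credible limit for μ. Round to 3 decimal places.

Need L with P(μ ≥ L) = 0.95: L = -0.06 − z_{0.05}·0.39.
z = 1.645; L = -0.06 − 1.645 × 0.39 = -0.701.

-0.701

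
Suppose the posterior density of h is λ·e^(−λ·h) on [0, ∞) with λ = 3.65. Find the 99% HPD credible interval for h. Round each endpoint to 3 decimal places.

[0.000, 1.262]

The exponential density is strictly decreasing on [0, ∞), so the HPD interval is anchored at 0: [0, q] with P(h ≤ q) = 0.99.
q = −ln(1 − 0.99) / 3.65 = 4.6052 / 3.65 = 1.262.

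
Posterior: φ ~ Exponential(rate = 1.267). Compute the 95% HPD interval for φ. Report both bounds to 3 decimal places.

[0.000, 2.364]

The exponential density is strictly decreasing on [0, ∞), so the HPD interval is anchored at 0: [0, q] with P(φ ≤ q) = 0.95.
q = −ln(1 − 0.95) / 1.267 = 2.9957 / 1.267 = 2.364.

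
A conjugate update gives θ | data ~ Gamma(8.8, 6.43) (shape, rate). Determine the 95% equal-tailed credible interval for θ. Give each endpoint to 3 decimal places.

[0.619, 2.410]

Posterior: Gamma(shape 8.8, rate 6.43).
Equal-tailed 95% interval: Gamma(8.8, 6.43) quantiles at 0.025 and 0.975.
Posterior mean ≈ 1.369, SD ≈ 0.461; a Normal approximation gives roughly [0.464, 2.273].
Exact: lower = 0.619; upper = 2.410.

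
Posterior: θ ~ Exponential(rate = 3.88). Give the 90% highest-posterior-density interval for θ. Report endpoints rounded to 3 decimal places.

The exponential density is strictly decreasing on [0, ∞), so the HPD interval is anchored at 0: [0, q] with P(θ ≤ q) = 0.90.
q = −ln(1 − 0.90) / 3.88 = 2.3026 / 3.88 = 0.593.

[0.000, 0.593]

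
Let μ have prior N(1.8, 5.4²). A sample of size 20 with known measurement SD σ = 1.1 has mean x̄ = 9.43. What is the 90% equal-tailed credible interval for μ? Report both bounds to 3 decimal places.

[9.010, 9.818]

Posterior precision = 1/5.4² + 20/1.1² = 0.0343 + 16.5289 = 16.5632, so posterior SD = 0.2457.
Posterior mean = (1.8/5.4² + 20·9.43/1.1²) / 16.5632 = 9.4142.
Interval: 9.4142 ± 1.645 × 0.2457 → [9.010, 9.818].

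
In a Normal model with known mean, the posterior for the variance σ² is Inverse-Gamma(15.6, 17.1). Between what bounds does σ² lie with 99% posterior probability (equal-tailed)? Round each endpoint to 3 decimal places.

[0.619, 2.344]

Inverse-Gamma(15.6, 17.1) quantiles: F⁻¹(0.005) and F⁻¹(0.995).
Equivalently, 1/σ² ~ Gamma(15.6, rate = 17.1); invert its 0.995 and 0.005 quantiles.
Posterior mean ≈ 1.171, SD ≈ 0.318; a Normal approximation gives roughly [0.353, 1.989].
Exact: lower = 0.619; upper = 2.344.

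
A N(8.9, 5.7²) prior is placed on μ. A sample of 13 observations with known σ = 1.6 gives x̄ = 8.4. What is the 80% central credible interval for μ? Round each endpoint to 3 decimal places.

Posterior precision = 1/5.7² + 13/1.6² = 0.0308 + 5.0781 = 5.1089, so posterior SD = 0.4424.
Posterior mean = (8.9/5.7² + 13·8.4/1.6²) / 5.1089 = 8.4030.
Interval: 8.4030 ± 1.282 × 0.4424 → [7.836, 8.970].

[7.836, 8.970]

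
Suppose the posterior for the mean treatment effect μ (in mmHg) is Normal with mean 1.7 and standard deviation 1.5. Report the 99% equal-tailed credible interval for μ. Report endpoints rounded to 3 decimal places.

The posterior is symmetric, so the 99% equal-tailed interval is μ = 1.7 ± z·1.5 with z = 2.576.
Half-width: 2.576 × 1.5 = 3.864.
1.7 − 3.864 = -2.164; 1.7 + 3.864 = 5.564.

[-2.164, 5.564]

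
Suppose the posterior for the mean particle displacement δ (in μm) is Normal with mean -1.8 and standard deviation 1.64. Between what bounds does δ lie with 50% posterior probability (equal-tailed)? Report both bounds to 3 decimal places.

The posterior is symmetric, so the 50% equal-tailed interval is δ = -1.8 ± z·1.64 with z = 0.674.
Half-width: 0.674 × 1.64 = 1.106.
-1.8 − 1.106 = -2.906; -1.8 + 1.106 = -0.694.

[-2.906, -0.694]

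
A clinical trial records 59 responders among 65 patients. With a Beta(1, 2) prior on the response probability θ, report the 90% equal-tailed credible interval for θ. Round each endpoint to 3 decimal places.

Posterior: Beta(1+59, 2+6) = Beta(60, 8).
Equal-tailed 90% interval: the 0.05 and 0.95 quantiles of Beta(60, 8).
Posterior mean ≈ 0.882, SD ≈ 0.039; a Normal approximation gives roughly [0.819, 0.946].
Exact: F⁻¹(0.05) = 0.813; F⁻¹(0.95) = 0.939.

[0.813, 0.939]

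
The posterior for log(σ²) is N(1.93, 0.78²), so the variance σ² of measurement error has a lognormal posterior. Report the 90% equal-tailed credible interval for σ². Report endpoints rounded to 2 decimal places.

On the log scale the 90% interval is 1.93 ± 1.645 × 0.78 = [0.6470, 3.2130].
Exponentiate: [e^0.6470, e^3.2130] = [1.91, 24.85].

[1.91, 24.85]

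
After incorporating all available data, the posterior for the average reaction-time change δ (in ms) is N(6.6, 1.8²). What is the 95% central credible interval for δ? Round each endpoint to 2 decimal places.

[3.07, 10.13]

The posterior is symmetric, so the 95% equal-tailed interval is δ = 6.6 ± z·1.8 with z = 1.960.
Half-width: 1.960 × 1.8 = 3.53.
6.6 − 3.53 = 3.07; 6.6 + 3.53 = 10.13.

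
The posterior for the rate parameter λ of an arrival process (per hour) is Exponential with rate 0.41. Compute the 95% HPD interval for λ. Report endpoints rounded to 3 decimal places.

The exponential density is strictly decreasing on [0, ∞), so the HPD interval is anchored at 0: [0, q] with P(λ ≤ q) = 0.95.
q = −ln(1 − 0.95) / 0.41 = 2.9957 / 0.41 = 7.307.

[0.000, 7.307]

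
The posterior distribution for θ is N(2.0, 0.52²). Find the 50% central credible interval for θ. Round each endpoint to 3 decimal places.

[1.649, 2.351]

The posterior is symmetric, so the 50% equal-tailed interval is θ = 2.0 ± z·0.52 with z = 0.674.
Half-width: 0.674 × 0.52 = 0.351.
2.0 − 0.351 = 1.649; 2.0 + 0.351 = 2.351.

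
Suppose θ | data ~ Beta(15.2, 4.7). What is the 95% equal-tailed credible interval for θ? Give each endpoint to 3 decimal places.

Posterior: Beta(15.2, 4.7).
Equal-tailed 95% interval: the 0.025 and 0.975 quantiles of Beta(15.2, 4.7).
Posterior mean ≈ 0.764, SD ≈ 0.093; a Normal approximation gives roughly [0.582, 0.946].
Exact: F⁻¹(0.025) = 0.560; F⁻¹(0.975) = 0.918.

[0.560, 0.918]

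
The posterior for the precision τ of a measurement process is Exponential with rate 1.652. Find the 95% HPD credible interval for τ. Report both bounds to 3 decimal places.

[0.000, 1.813]

The exponential density is strictly decreasing on [0, ∞), so the HPD interval is anchored at 0: [0, q] with P(τ ≤ q) = 0.95.
q = −ln(1 − 0.95) / 1.652 = 2.9957 / 1.652 = 1.813.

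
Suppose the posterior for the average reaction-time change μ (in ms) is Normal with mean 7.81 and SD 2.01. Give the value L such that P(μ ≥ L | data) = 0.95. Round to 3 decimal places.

4.504

Need L with P(μ ≥ L) = 0.95: L = 7.81 − z_{0.05}·2.01.
z = 1.645; L = 7.81 − 1.645 × 2.01 = 4.504.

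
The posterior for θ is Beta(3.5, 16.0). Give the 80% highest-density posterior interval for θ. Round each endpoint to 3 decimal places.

The posterior is unimodal and skewed, so the HPD interval has equal density at both endpoints and is the shortest 80% interval.
Solving f(0.060) = f(0.267) with F(0.267) − F(0.060) = 0.80 gives [0.060, 0.267].
For comparison, the equal-tailed interval is [0.079, 0.295]; the HPD is narrower and shifted toward the mode.

[0.060, 0.267]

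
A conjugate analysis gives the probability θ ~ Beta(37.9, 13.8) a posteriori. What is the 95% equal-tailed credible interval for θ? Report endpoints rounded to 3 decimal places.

[0.606, 0.843]

Posterior: Beta(37.9, 13.8).
Equal-tailed 95% interval: the 0.025 and 0.975 quantiles of Beta(37.9, 13.8).
Posterior mean ≈ 0.733, SD ≈ 0.061; a Normal approximation gives roughly [0.614, 0.853].
Exact: F⁻¹(0.025) = 0.606; F⁻¹(0.975) = 0.843.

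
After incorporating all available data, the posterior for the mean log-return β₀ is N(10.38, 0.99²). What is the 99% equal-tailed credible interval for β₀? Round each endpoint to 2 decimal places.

[7.83, 12.93]

The posterior is symmetric, so the 99% equal-tailed interval is β₀ = 10.38 ± z·0.99 with z = 2.576.
Half-width: 2.576 × 0.99 = 2.55.
10.38 − 2.55 = 7.83; 10.38 + 2.55 = 12.93.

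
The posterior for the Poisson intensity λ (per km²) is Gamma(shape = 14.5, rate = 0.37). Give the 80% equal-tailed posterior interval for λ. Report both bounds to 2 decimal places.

Posterior: Gamma(shape 14.5, rate 0.37).
Equal-tailed 80% interval: Gamma(14.5, 0.37) quantiles at 0.1 and 0.9.
Posterior mean ≈ 39.19, SD ≈ 10.29; a Normal approximation gives roughly [26.00, 52.38].
Exact: lower = 26.71; upper = 52.82.

[26.71, 52.82]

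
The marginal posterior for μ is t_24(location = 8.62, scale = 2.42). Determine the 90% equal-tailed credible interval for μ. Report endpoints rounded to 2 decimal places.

The t_24 distribution is symmetric; the 90% interval is 8.62 ± t·2.42 with t_{0.95,24} = 1.711.
Half-width: 1.711 × 2.42 = 4.14.
8.62 − 4.14 = 4.48; 8.62 + 4.14 = 12.76.

[4.48, 12.76]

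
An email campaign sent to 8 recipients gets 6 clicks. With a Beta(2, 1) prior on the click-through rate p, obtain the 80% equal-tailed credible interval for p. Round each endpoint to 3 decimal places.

Posterior: Beta(2+6, 1+2) = Beta(8, 3).
Equal-tailed 80% interval: the 0.1 and 0.9 quantiles of Beta(8, 3).
Posterior mean ≈ 0.727, SD ≈ 0.129; a Normal approximation gives roughly [0.563, 0.892].
Exact: F⁻¹(0.1) = 0.550; F⁻¹(0.9) = 0.884.

[0.550, 0.884]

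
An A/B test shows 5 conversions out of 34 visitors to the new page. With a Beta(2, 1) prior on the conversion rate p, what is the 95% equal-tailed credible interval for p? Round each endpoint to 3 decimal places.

Posterior: Beta(2+5, 1+29) = Beta(7, 30).
Equal-tailed 95% interval: the 0.025 and 0.975 quantiles of Beta(7, 30).
Posterior mean ≈ 0.189, SD ≈ 0.064; a Normal approximation gives roughly [0.065, 0.314].
Exact: F⁻¹(0.025) = 0.082; F⁻¹(0.975) = 0.328.

[0.082, 0.328]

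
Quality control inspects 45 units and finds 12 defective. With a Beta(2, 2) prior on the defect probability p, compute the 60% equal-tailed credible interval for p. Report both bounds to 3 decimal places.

[0.231, 0.339]

Posterior: Beta(2+12, 2+33) = Beta(14, 35).
Equal-tailed 60% interval: the 0.2 and 0.8 quantiles of Beta(14, 35).
Posterior mean ≈ 0.286, SD ≈ 0.064; a Normal approximation gives roughly [0.232, 0.339].
Exact: F⁻¹(0.2) = 0.231; F⁻¹(0.8) = 0.339.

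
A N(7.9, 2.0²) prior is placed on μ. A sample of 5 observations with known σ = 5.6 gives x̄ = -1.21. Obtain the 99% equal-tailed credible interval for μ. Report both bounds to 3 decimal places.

Posterior precision = 1/2.0² + 5/5.6² = 0.2500 + 0.1594 = 0.4094, so posterior SD = 1.5628.
Posterior mean = (7.9/2.0² + 5·-1.21/5.6²) / 0.4094 = 4.3525.
Interval: 4.3525 ± 2.576 × 1.5628 → [0.327, 8.378].

[0.327, 8.378]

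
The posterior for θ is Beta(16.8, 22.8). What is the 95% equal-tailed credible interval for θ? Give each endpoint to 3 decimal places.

[0.277, 0.579]

Posterior: Beta(16.8, 22.8).
Equal-tailed 95% interval: the 0.025 and 0.975 quantiles of Beta(16.8, 22.8).
Posterior mean ≈ 0.424, SD ≈ 0.078; a Normal approximation gives roughly [0.272, 0.576].
Exact: F⁻¹(0.025) = 0.277; F⁻¹(0.975) = 0.579.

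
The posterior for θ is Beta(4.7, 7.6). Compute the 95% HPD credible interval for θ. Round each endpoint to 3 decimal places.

[0.133, 0.641]

The posterior is unimodal and skewed, so the HPD interval has equal density at both endpoints and is the shortest 95% interval.
Solving f(0.133) = f(0.641) with F(0.641) − F(0.133) = 0.95 gives [0.133, 0.641].
For comparison, the equal-tailed interval is [0.145, 0.656]; the HPD is narrower and shifted toward the mode.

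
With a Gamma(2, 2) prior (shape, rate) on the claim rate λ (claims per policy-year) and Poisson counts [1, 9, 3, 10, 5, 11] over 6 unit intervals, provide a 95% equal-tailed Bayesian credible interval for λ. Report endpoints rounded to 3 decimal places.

[3.678, 6.809]

Posterior: Gamma(2+39, 2+6) = Gamma(41, 8) (shape, rate).
Equal-tailed 95% interval: Gamma(41, 8) quantiles at 0.025 and 0.975.
Posterior mean ≈ 5.125, SD ≈ 0.800; a Normal approximation gives roughly [3.556, 6.694].
Exact: lower = 3.678; upper = 6.809.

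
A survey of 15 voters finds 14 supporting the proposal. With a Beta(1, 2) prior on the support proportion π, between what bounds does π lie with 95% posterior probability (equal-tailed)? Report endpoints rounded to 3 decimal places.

Posterior: Beta(1+14, 2+1) = Beta(15, 3).
Equal-tailed 95% interval: the 0.025 and 0.975 quantiles of Beta(15, 3).
Posterior mean ≈ 0.833, SD ≈ 0.085; a Normal approximation gives roughly [0.666, 1.001].
Exact: F⁻¹(0.025) = 0.636; F⁻¹(0.975) = 0.962.

[0.636, 0.962]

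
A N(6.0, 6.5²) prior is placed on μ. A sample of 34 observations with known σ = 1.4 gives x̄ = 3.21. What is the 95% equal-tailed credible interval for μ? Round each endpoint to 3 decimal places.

[2.744, 3.684]

Posterior precision = 1/6.5² + 34/1.4² = 0.0237 + 17.3469 = 17.3706, so posterior SD = 0.2399.
Posterior mean = (6.0/6.5² + 34·3.21/1.4²) / 17.3706 = 3.2138.
Interval: 3.2138 ± 1.960 × 0.2399 → [2.744, 3.684].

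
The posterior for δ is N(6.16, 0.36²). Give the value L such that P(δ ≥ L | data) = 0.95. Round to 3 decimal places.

5.568

Need L with P(δ ≥ L) = 0.95: L = 6.16 − z_{0.05}·0.36.
z = 1.645; L = 6.16 − 1.645 × 0.36 = 5.568.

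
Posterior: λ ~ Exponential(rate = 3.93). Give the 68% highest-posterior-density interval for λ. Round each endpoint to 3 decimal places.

The exponential density is strictly decreasing on [0, ∞), so the HPD interval is anchored at 0: [0, q] with P(λ ≤ q) = 0.68.
q = −ln(1 − 0.68) / 3.93 = 1.1394 / 3.93 = 0.290.

[0.000, 0.290]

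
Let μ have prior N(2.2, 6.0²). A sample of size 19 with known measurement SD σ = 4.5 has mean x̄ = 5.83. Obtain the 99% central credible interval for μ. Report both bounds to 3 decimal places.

[3.105, 8.346]

Posterior precision = 1/6.0² + 19/4.5² = 0.0278 + 0.9383 = 0.9660, so posterior SD = 1.0174.
Posterior mean = (2.2/6.0² + 19·5.83/4.5²) / 0.9660 = 5.7256.
Interval: 5.7256 ± 2.576 × 1.0174 → [3.105, 8.346].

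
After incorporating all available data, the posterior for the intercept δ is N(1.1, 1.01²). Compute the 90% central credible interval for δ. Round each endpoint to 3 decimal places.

The posterior is symmetric, so the 90% equal-tailed interval is δ = 1.1 ± z·1.01 with z = 1.645.
Half-width: 1.645 × 1.01 = 1.661.
1.1 − 1.661 = -0.561; 1.1 + 1.661 = 2.761.

[-0.561, 2.761]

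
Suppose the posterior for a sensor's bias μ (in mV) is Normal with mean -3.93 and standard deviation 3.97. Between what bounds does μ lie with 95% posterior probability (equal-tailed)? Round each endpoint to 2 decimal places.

The posterior is symmetric, so the 95% equal-tailed interval is μ = -3.93 ± z·3.97 with z = 1.960.
Half-width: 1.960 × 3.97 = 7.78.
-3.93 − 7.78 = -11.71; -3.93 + 7.78 = 3.85.

[-11.71, 3.85]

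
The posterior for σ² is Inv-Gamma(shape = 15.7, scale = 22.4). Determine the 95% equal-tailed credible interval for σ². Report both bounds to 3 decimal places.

Inverse-Gamma(15.7, 22.4) quantiles: F⁻¹(0.025) and F⁻¹(0.975).
Equivalently, 1/σ² ~ Gamma(15.7, rate = 22.4); invert its 0.975 and 0.025 quantiles.
Posterior mean ≈ 1.524, SD ≈ 0.412; a Normal approximation gives roughly [0.717, 2.331].
Exact: lower = 0.919; upper = 2.511.

[0.919, 2.511]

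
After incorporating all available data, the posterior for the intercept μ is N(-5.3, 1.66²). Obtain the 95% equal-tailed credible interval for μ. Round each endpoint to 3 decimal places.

The posterior is symmetric, so the 95% equal-tailed interval is μ = -5.3 ± z·1.66 with z = 1.960.
Half-width: 1.960 × 1.66 = 3.254.
-5.3 − 3.254 = -8.554; -5.3 + 3.254 = -2.046.

[-8.554, -2.046]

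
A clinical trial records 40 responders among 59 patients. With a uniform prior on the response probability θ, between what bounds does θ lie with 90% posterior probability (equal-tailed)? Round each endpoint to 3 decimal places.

Posterior: Beta(1+40, 1+19) = Beta(41, 20).
Equal-tailed 90% interval: the 0.05 and 0.95 quantiles of Beta(41, 20).
Posterior mean ≈ 0.672, SD ≈ 0.060; a Normal approximation gives roughly [0.574, 0.770].
Exact: F⁻¹(0.05) = 0.571; F⁻¹(0.95) = 0.767.

[0.571, 0.767]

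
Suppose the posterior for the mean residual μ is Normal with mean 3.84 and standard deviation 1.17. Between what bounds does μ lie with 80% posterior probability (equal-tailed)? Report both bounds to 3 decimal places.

[2.341, 5.339]

The posterior is symmetric, so the 80% equal-tailed interval is μ = 3.84 ± z·1.17 with z = 1.282.
Half-width: 1.282 × 1.17 = 1.499.
3.84 − 1.499 = 2.341; 3.84 + 1.499 = 5.339.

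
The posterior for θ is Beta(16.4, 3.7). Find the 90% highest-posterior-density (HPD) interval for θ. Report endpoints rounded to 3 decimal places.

The posterior is unimodal and skewed, so the HPD interval has equal density at both endpoints and is the shortest 90% interval.
Solving f(0.687) = f(0.951) with F(0.951) − F(0.687) = 0.90 gives [0.687, 0.951].
For comparison, the equal-tailed interval is [0.661, 0.935]; the HPD is narrower and shifted toward the mode.

[0.687, 0.951]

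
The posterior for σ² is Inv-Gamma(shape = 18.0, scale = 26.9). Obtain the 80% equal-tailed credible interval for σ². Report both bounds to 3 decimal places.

[1.140, 2.098]

Inverse-Gamma(18.0, 26.9) quantiles: F⁻¹(0.1) and F⁻¹(0.9).
Equivalently, 1/σ² ~ Gamma(18.0, rate = 26.9); invert its 0.9 and 0.1 quantiles.
Posterior mean ≈ 1.582, SD ≈ 0.396; a Normal approximation gives roughly [1.075, 2.089].
Exact: lower = 1.140; upper = 2.098.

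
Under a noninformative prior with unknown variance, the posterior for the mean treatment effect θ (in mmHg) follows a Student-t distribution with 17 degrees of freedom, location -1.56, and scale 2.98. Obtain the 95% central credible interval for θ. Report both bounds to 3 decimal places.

[-7.847, 4.727]

The t_17 distribution is symmetric; the 95% interval is -1.56 ± t·2.98 with t_{0.975,17} = 2.110.
Half-width: 2.110 × 2.98 = 6.287.
-1.56 − 6.287 = -7.847; -1.56 + 6.287 = 4.727.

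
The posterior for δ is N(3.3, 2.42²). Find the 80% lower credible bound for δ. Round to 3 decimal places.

Need L with P(δ ≥ L) = 0.80: L = 3.3 − z_{0.2}·2.42.
z = 0.842; L = 3.3 − 0.842 × 2.42 = 1.263.

1.263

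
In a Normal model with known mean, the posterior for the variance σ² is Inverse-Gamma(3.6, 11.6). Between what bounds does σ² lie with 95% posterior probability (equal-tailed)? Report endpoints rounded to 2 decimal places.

[1.42, 13.00]

Inverse-Gamma(3.6, 11.6) quantiles: F⁻¹(0.025) and F⁻¹(0.975).
Equivalently, 1/σ² ~ Gamma(3.6, rate = 11.6); invert its 0.975 and 0.025 quantiles.
Posterior mean ≈ 4.46, SD ≈ 3.53; a Normal approximation gives roughly [-2.45, 11.37].
Exact: lower = 1.42; upper = 13.00.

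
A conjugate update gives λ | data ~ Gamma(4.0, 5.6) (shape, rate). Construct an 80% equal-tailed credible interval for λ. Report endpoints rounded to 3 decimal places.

Posterior: Gamma(shape 4.0, rate 5.6).
Equal-tailed 80% interval: Gamma(4.0, 5.6) quantiles at 0.1 and 0.9.
Posterior mean ≈ 0.714, SD ≈ 0.357; a Normal approximation gives roughly [0.257, 1.172].
Exact: lower = 0.312; upper = 1.193.

[0.312, 1.193]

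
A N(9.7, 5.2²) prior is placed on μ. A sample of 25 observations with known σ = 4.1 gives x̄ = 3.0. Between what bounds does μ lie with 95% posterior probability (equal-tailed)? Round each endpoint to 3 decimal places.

Posterior precision = 1/5.2² + 25/4.1² = 0.0370 + 1.4872 = 1.5242, so posterior SD = 0.8100.
Posterior mean = (9.7/5.2² + 25·3.0/4.1²) / 1.5242 = 3.1626.
Interval: 3.1626 ± 1.960 × 0.8100 → [1.575, 4.750].

[1.575, 4.750]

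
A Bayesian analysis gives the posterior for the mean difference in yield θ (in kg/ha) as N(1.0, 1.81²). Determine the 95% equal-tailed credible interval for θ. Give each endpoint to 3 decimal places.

The posterior is symmetric, so the 95% equal-tailed interval is θ = 1.0 ± z·1.81 with z = 1.960.
Half-width: 1.960 × 1.81 = 3.548.
1.0 − 3.548 = -2.548; 1.0 + 3.548 = 4.548.

[-2.548, 4.548]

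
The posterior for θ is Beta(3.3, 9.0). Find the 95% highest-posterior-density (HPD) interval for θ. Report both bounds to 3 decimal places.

The posterior is unimodal and skewed, so the HPD interval has equal density at both endpoints and is the shortest 95% interval.
Solving f(0.053) = f(0.505) with F(0.505) − F(0.053) = 0.95 gives [0.053, 0.505].
For comparison, the equal-tailed interval is [0.072, 0.536]; the HPD is narrower and shifted toward the mode.

[0.053, 0.505]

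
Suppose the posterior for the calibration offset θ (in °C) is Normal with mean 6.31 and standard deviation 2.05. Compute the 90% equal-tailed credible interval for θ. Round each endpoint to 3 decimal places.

The posterior is symmetric, so the 90% equal-tailed interval is θ = 6.31 ± z·2.05 with z = 1.645.
Half-width: 1.645 × 2.05 = 3.372.
6.31 − 3.372 = 2.938; 6.31 + 3.372 = 9.682.

[2.938, 9.682]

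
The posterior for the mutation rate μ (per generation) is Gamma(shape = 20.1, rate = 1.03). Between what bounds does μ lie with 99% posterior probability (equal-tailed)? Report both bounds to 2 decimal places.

Posterior: Gamma(shape 20.1, rate 1.03).
Equal-tailed 99% interval: Gamma(20.1, 1.03) quantiles at 0.005 and 0.995.
Posterior mean ≈ 19.51, SD ≈ 4.35; a Normal approximation gives roughly [8.30, 30.73].
Exact: lower = 10.12; upper = 32.54.

[10.12, 32.54]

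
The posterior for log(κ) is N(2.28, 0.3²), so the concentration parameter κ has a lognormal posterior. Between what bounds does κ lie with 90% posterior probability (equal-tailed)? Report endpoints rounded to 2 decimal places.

On the log scale the 90% interval is 2.28 ± 1.645 × 0.3 = [1.7865, 2.7735].
Exponentiate: [e^1.7865, e^2.7735] = [5.97, 16.01].

[5.97, 16.01]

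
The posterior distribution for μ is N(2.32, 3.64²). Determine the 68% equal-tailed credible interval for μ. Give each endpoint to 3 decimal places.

[-1.300, 5.940]

The posterior is symmetric, so the 68% equal-tailed interval is μ = 2.32 ± z·3.64 with z = 0.994.
Half-width: 0.994 × 3.64 = 3.620.
2.32 − 3.620 = -1.300; 2.32 + 3.620 = 5.940.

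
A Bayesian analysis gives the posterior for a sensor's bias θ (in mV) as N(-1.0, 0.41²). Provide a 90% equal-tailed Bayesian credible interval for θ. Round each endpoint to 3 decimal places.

[-1.674, -0.326]

The posterior is symmetric, so the 90% equal-tailed interval is θ = -1.0 ± z·0.41 with z = 1.645.
Half-width: 1.645 × 0.41 = 0.674.
-1.0 − 0.674 = -1.674; -1.0 + 0.674 = -0.326.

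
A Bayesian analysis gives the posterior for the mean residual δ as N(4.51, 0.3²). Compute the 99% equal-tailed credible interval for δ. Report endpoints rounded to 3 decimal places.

The posterior is symmetric, so the 99% equal-tailed interval is δ = 4.51 ± z·0.3 with z = 2.576.
Half-width: 2.576 × 0.3 = 0.773.
4.51 − 0.773 = 3.737; 4.51 + 0.773 = 5.283.

[3.737, 5.283]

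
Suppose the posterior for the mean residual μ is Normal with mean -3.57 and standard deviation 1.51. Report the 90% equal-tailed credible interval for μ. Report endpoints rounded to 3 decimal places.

The posterior is symmetric, so the 90% equal-tailed interval is μ = -3.57 ± z·1.51 with z = 1.645.
Half-width: 1.645 × 1.51 = 2.484.
-3.57 − 2.484 = -6.054; -3.57 + 2.484 = -1.086.

[-6.054, -1.086]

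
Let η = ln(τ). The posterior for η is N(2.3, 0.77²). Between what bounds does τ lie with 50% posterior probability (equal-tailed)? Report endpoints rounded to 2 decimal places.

[5.93, 16.77]

On the log scale the 50% interval is 2.3 ± 0.674 × 0.77 = [1.7806, 2.8194].
Exponentiate: [e^1.7806, e^2.8194] = [5.93, 16.77].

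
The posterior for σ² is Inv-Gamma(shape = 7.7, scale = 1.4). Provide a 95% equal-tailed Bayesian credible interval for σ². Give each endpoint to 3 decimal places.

[0.100, 0.430]

Inverse-Gamma(7.7, 1.4) quantiles: F⁻¹(0.025) and F⁻¹(0.975).
Equivalently, 1/σ² ~ Gamma(7.7, rate = 1.4); invert its 0.975 and 0.025 quantiles.
Posterior mean ≈ 0.209, SD ≈ 0.088; a Normal approximation gives roughly [0.037, 0.380].
Exact: lower = 0.100; upper = 0.430.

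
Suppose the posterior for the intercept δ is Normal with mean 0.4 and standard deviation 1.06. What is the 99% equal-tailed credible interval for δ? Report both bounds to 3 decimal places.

[-2.330, 3.130]

The posterior is symmetric, so the 99% equal-tailed interval is δ = 0.4 ± z·1.06 with z = 2.576.
Half-width: 2.576 × 1.06 = 2.730.
0.4 − 2.730 = -2.330; 0.4 + 2.730 = 3.130.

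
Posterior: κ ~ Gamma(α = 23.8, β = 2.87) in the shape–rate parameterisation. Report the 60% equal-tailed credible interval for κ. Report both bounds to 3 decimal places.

[6.839, 9.679]

Posterior: Gamma(shape 23.8, rate 2.87).
Equal-tailed 60% interval: Gamma(23.8, 2.87) quantiles at 0.2 and 0.8.
Posterior mean ≈ 8.293, SD ≈ 1.700; a Normal approximation gives roughly [6.862, 9.723].
Exact: lower = 6.839; upper = 9.679.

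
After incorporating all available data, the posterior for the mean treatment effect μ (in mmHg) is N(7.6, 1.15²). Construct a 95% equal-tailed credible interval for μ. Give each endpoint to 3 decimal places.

[5.346, 9.854]

The posterior is symmetric, so the 95% equal-tailed interval is μ = 7.6 ± z·1.15 with z = 1.960.
Half-width: 1.960 × 1.15 = 2.254.
7.6 − 2.254 = 5.346; 7.6 + 2.254 = 9.854.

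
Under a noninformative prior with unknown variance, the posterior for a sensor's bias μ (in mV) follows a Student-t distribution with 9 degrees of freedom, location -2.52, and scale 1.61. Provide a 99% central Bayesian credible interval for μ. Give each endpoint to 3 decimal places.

The t_9 distribution is symmetric; the 99% interval is -2.52 ± t·1.61 with t_{0.995,9} = 3.250.
Half-width: 3.250 × 1.61 = 5.232.
-2.52 − 5.232 = -7.752; -2.52 + 5.232 = 2.712.

[-7.752, 2.712]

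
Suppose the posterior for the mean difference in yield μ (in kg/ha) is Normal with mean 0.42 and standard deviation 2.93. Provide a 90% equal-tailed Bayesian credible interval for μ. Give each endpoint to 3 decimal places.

[-4.399, 5.239]

The posterior is symmetric, so the 90% equal-tailed interval is μ = 0.42 ± z·2.93 with z = 1.645.
Half-width: 1.645 × 2.93 = 4.819.
0.42 − 4.819 = -4.399; 0.42 + 4.819 = 5.239.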